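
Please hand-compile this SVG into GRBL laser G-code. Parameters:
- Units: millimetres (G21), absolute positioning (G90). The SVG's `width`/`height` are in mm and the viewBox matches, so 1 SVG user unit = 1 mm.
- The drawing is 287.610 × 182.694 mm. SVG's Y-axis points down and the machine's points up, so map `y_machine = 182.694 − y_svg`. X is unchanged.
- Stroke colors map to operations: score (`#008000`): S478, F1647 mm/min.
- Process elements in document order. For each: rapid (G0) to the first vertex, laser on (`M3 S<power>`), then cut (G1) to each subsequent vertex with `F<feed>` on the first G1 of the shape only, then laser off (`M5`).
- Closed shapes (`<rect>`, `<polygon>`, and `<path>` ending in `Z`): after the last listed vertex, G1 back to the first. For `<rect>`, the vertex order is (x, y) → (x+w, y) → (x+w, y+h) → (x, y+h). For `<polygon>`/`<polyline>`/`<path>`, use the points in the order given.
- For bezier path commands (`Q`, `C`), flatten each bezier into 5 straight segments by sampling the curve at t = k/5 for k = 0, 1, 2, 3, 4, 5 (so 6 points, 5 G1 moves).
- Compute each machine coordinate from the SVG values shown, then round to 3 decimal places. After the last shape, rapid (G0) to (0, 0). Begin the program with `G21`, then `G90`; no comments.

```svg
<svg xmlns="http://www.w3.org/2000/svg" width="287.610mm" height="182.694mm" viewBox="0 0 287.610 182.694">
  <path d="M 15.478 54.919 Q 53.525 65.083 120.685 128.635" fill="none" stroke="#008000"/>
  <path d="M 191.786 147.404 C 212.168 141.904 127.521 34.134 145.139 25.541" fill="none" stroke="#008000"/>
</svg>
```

1 u = 1 mm; y_m = 182.694 − y.

[1] `<path>` quadratic bezier, #008000→score S478 F1647: (15.478,127.775) → (31.861,121.574) → (50.574,111.102) → (71.615,96.359) → (94.986,77.344) → (120.685,54.059)

[2] `<path>` cubic bezier, #008000→score S478 F1647: (191.786,35.290) → (193.070,49.251) → (179.097,78.087) → (159.818,112.129) → (145.182,141.708) → (145.139,157.153)

G21
G90
G0 X15.478 Y127.775
M3 S478
G1 X31.861 Y121.574 F1647
G1 X50.574 Y111.102
G1 X71.615 Y96.359
G1 X94.986 Y77.344
G1 X120.685 Y54.059
M5
G0 X191.786 Y35.290
M3 S478
G1 X193.070 Y49.251 F1647
G1 X179.097 Y78.087
G1 X159.818 Y112.129
G1 X145.182 Y141.708
G1 X145.139 Y157.153
M5
G0 X0.000 Y0.000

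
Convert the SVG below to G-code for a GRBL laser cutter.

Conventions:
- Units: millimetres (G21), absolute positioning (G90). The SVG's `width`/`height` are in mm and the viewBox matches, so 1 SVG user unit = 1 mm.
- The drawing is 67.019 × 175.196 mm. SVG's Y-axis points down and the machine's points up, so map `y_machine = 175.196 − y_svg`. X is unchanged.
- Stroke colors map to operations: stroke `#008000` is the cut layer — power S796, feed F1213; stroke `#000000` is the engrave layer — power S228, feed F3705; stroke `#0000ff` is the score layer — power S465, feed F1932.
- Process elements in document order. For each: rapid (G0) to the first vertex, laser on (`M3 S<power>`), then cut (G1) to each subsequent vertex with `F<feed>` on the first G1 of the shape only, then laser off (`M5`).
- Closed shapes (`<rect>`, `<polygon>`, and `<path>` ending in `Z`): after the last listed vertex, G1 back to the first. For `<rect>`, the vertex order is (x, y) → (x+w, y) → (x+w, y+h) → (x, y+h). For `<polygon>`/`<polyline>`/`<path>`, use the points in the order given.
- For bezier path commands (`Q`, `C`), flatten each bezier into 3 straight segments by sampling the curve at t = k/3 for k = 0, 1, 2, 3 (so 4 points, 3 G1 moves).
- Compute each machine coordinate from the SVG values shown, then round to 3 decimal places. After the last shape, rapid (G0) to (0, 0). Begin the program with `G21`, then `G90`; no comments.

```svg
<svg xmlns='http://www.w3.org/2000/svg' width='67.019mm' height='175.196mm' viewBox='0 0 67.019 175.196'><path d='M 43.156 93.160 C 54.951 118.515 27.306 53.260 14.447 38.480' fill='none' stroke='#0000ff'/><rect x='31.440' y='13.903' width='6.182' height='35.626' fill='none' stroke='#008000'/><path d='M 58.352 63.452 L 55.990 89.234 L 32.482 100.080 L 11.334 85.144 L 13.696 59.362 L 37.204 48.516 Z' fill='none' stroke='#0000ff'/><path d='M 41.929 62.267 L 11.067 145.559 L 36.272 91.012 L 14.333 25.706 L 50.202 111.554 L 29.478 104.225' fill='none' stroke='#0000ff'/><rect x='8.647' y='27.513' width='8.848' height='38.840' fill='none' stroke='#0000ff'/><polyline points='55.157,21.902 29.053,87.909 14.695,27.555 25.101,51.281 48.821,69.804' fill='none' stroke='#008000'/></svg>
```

G21
G90
G0 X43.156 Y82.036
M3 S465
G1 X43.813 Y81.659 F1932
G1 X30.226 Y110.336
G1 X14.447 Y136.716
M5
G0 X31.440 Y161.293
M3 S796
G1 X37.622 Y161.293 F1213
G1 X37.622 Y125.667
G1 X31.440 Y125.667
G1 X31.440 Y161.293
M5
G0 X58.352 Y111.744
M3 S465
G1 X55.990 Y85.962 F1932
G1 X32.482 Y75.116
G1 X11.334 Y90.052
G1 X13.696 Y115.834
G1 X37.204 Y126.680
G1 X58.352 Y111.744
M5
G0 X41.929 Y112.929
M3 S465
G1 X11.067 Y29.637 F1932
G1 X36.272 Y84.184
G1 X14.333 Y149.490
G1 X50.202 Y63.642
G1 X29.478 Y70.971
M5
G0 X8.647 Y147.683
M3 S465
G1 X17.495 Y147.683 F1932
G1 X17.495 Y108.843
G1 X8.647 Y108.843
G1 X8.647 Y147.683
M5
G0 X55.157 Y153.294
M3 S796
G1 X29.053 Y87.287 F1213
G1 X14.695 Y147.641
G1 X25.101 Y123.915
G1 X48.821 Y105.392
M5
G0 X0.000 Y0.000

viewBox `0 0 67.019 175.196` with mm width/height → 1 unit = 1 mm. Flip: y_m = 175.196 − y_svg.

**Shape 1** — `<path>` cubic bezier, stroke `#0000ff` → score (S465, F1932). Control points (SVG): P0=(43.156,93.160), P1=(54.951,118.515), P2=(27.306,53.260), P3=(14.447,38.480); sampled at t=k/3. Machine vertices: (43.156,82.036) → (43.813,81.659) → (30.226,110.336) → (14.447,136.716). Open path.

**Shape 2** — `<rect>` rectangle, stroke `#008000` → cut (S796, F1213). Machine vertices: (31.440,161.293) → (37.622,161.293) → (37.622,125.667) → (31.440,125.667) → (31.440,161.293). Closed: final G1 returns to the first vertex.

**Shape 3** — `<path>` regular polygon, stroke `#0000ff` → score (S465, F1932). Machine vertices: (58.352,111.744) → (55.990,85.962) → (32.482,75.116) → (11.334,90.052) → (13.696,115.834) → (37.204,126.680) → (58.352,111.744). Closed: final G1 returns to the first vertex.

**Shape 4** — `<path>` open polyline, stroke `#0000ff` → score (S465, F1932). Machine vertices: (41.929,112.929) → (11.067,29.637) → (36.272,84.184) → (14.333,149.490) → (50.202,63.642) → (29.478,70.971). Open path.

**Shape 5** — `<rect>` rectangle, stroke `#0000ff` → score (S465, F1932). Machine vertices: (8.647,147.683) → (17.495,147.683) → (17.495,108.843) → (8.647,108.843) → (8.647,147.683). Closed: final G1 returns to the first vertex.

**Shape 6** — `<polyline>` open polyline, stroke `#008000` → cut (S796, F1213). Machine vertices: (55.157,153.294) → (29.053,87.287) → (14.695,147.641) → (25.101,123.915) → (48.821,105.392). Open path.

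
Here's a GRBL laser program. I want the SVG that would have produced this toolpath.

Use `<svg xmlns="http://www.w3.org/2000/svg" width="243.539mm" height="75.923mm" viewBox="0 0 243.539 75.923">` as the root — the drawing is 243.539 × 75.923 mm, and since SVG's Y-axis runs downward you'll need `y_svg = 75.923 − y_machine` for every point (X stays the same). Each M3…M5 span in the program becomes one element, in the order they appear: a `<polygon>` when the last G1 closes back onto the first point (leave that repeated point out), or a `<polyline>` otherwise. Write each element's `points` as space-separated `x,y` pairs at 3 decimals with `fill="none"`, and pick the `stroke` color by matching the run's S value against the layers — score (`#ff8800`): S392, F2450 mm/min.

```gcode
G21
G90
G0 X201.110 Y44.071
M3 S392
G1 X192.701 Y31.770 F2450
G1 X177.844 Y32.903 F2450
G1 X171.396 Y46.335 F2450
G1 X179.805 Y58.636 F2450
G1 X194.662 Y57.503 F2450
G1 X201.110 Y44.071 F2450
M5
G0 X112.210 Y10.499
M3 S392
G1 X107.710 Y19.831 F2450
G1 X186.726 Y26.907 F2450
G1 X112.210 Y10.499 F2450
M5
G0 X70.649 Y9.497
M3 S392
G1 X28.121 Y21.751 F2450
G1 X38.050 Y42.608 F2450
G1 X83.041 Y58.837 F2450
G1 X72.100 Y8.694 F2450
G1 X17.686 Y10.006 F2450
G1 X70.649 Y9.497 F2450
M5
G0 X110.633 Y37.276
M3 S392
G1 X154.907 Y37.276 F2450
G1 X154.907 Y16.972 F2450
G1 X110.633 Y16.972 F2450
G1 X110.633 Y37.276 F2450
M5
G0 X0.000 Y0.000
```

<svg xmlns="http://www.w3.org/2000/svg" width="243.539mm" height="75.923mm" viewBox="0 0 243.539 75.923">
  <polygon points="201.110,31.852 192.701,44.153 177.844,43.020 171.396,29.588 179.805,17.287 194.662,18.420" fill="none" stroke="#ff8800"/>
  <polygon points="112.210,65.424 107.710,56.092 186.726,49.016" fill="none" stroke="#ff8800"/>
  <polygon points="70.649,66.426 28.121,54.172 38.050,33.315 83.041,17.086 72.100,67.229 17.686,65.917" fill="none" stroke="#ff8800"/>
  <polygon points="110.633,38.647 154.907,38.647 154.907,58.951 110.633,58.951" fill="none" stroke="#ff8800"/>
</svg>

y_svg = 75.923 − y_m. Every run uses S392, so all elements get stroke `#ff8800` (score).

[1] closed run; points: 201.110,31.852 192.701,44.153 177.844,43.020 171.396,29.588 179.805,17.287 194.662,18.420

[2] closed run; points: 112.210,65.424 107.710,56.092 186.726,49.016

[3] closed run; points: 70.649,66.426 28.121,54.172 38.050,33.315 83.041,17.086 72.100,67.229 17.686,65.917

[4] closed run; points: 110.633,38.647 154.907,38.647 154.907,58.951 110.633,58.951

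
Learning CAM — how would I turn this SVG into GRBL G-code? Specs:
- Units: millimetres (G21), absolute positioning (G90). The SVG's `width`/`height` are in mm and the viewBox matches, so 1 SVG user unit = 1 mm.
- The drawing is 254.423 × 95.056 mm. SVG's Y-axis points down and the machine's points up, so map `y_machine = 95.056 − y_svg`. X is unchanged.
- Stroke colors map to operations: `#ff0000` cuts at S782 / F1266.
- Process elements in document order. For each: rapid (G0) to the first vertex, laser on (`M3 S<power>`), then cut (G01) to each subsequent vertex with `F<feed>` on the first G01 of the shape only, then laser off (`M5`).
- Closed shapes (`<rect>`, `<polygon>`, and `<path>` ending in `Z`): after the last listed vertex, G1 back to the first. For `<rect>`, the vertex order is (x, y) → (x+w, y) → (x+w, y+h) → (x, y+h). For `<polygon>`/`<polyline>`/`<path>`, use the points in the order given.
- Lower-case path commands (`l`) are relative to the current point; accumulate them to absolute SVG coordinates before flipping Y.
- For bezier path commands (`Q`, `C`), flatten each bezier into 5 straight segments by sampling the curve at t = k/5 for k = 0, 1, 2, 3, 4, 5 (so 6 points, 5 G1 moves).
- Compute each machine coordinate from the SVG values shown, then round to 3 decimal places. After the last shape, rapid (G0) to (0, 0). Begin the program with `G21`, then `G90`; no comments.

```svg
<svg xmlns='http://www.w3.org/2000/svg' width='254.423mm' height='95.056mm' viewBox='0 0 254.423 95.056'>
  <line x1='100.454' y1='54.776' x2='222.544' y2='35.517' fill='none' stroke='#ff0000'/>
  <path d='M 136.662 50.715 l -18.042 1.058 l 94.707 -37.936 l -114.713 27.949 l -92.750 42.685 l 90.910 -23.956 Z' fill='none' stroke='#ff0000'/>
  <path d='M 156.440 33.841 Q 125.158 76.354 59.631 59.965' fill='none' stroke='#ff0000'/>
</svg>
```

G21
G90
G0 X100.454 Y40.280
M3 S782
G01 X222.544 Y59.539 F1266
M5
G0 X136.662 Y44.341
M3 S782
G01 X118.620 Y43.283 F1266
G01 X213.327 Y81.219
G01 X98.614 Y53.270
G01 X5.864 Y10.585
G01 X96.774 Y34.541
G01 X136.662 Y44.341
M5
G0 X156.440 Y61.215
M3 S782
G01 X142.557 Y46.566 F1266
G01 X125.935 Y36.629
G01 X106.573 Y31.404
G01 X84.472 Y30.891
G01 X59.631 Y35.091
M5
G0 X0.000 Y0.000

1 u = 1 mm; y_m = 95.056 − y.

[1] `<line>` line segment, #ff0000→cut S782 F1266: (100.454,40.280) → (222.544,59.539)

[2] `<path>` closed polygon, #ff0000→cut S782 F1266: (136.662,44.341) → (118.620,43.283) → (213.327,81.219) → (98.614,53.270) → (5.864,10.585) → (96.774,34.541) → (136.662,44.341) (closed)

[3] `<path>` quadratic bezier, #ff0000→cut S782 F1266: (156.440,61.215) → (142.557,46.566) → (125.935,36.629) → (106.573,31.404) → (84.472,30.891) → (59.631,35.091)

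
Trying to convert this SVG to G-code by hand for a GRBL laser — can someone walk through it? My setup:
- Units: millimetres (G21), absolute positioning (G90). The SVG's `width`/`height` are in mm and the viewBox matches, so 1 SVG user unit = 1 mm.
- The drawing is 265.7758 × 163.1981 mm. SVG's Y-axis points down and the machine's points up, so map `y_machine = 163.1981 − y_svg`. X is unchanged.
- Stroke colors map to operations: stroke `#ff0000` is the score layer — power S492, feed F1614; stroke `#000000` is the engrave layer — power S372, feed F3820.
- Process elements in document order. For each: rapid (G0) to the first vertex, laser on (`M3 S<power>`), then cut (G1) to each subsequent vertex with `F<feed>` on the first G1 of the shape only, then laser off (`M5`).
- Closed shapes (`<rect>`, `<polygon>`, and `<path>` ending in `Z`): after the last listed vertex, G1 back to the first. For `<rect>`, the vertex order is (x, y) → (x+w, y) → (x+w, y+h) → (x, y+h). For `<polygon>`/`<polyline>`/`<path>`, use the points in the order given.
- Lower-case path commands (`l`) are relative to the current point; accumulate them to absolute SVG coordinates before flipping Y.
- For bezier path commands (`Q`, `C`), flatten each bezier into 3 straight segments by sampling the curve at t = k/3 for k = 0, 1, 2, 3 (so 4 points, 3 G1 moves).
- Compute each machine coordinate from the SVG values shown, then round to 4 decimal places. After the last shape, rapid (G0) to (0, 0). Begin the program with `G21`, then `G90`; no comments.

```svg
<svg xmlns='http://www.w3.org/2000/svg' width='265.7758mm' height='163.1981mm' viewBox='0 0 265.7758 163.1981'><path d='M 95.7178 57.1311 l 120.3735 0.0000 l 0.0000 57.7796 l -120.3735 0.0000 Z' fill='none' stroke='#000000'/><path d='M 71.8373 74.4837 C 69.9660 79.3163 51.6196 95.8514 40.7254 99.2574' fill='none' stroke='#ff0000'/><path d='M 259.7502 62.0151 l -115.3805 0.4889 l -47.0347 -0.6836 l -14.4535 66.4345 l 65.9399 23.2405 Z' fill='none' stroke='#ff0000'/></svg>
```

G21
G90
G0 X95.7178 Y106.0670
M3 S372
G1 X216.0913 Y106.0670 F3820
G1 X216.0913 Y48.2874
G1 X95.7178 Y48.2874
G1 X95.7178 Y106.0670
M5
G0 X71.8373 Y88.7144
M3 S492
G1 X65.3605 Y80.9007 F1614
G1 X53.2175 Y70.8034
G1 X40.7254 Y63.9407
M5
G0 X259.7502 Y101.1830
M3 S492
G1 X144.3697 Y100.6941 F1614
G1 X97.3350 Y101.3777
G1 X82.8815 Y34.9432
G1 X148.8214 Y11.7027
G1 X259.7502 Y101.1830
M5
G0 X0.0000 Y0.0000

1 u = 1 mm; y_m = 163.1981 − y.

[1] `<path>` rectangle, #000000→engrave S372 F3820: (95.7178,106.0670) → (216.0913,106.0670) → (216.0913,48.2874) → (95.7178,48.2874) → (95.7178,106.0670) (closed)

[2] `<path>` cubic bezier, #ff0000→score S492 F1614: (71.8373,88.7144) → (65.3605,80.9007) → (53.2175,70.8034) → (40.7254,63.9407)

[3] `<path>` closed polygon, #ff0000→score S492 F1614: (259.7502,101.1830) → (144.3697,100.6941) → (97.3350,101.3777) → (82.8815,34.9432) → (148.8214,11.7027) → (259.7502,101.1830) (closed)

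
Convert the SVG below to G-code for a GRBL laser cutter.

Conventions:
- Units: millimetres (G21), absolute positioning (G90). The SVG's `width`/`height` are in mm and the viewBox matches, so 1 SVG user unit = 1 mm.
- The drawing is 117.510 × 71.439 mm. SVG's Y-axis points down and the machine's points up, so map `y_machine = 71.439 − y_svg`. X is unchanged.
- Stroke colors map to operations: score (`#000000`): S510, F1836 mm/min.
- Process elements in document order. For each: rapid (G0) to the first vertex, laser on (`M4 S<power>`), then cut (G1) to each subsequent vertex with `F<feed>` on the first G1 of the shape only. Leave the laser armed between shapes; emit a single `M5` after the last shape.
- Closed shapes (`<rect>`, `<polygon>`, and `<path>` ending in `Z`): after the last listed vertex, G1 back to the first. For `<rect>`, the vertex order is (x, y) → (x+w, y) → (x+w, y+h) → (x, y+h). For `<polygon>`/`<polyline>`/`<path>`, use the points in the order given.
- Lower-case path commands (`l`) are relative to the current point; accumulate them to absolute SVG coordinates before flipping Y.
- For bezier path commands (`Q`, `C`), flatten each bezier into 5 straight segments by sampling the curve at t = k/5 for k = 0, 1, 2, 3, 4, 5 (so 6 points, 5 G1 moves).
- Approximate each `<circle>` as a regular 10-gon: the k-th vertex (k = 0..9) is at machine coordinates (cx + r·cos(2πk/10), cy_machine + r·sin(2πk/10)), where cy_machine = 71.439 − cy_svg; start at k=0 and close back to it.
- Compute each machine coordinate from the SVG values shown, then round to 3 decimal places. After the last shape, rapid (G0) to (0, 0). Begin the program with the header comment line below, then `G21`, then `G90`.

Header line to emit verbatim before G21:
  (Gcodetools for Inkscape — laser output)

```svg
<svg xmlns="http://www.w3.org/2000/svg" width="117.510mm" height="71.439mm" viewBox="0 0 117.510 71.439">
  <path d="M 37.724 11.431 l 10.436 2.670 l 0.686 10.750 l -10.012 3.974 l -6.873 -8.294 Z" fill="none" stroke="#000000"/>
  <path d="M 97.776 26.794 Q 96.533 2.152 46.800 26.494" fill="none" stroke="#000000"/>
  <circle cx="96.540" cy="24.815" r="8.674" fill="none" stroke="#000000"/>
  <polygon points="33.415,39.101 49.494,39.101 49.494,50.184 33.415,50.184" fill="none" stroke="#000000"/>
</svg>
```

(Gcodetools for Inkscape — laser output)
G21
G90
G0 X37.724 Y60.008
M4 S510
G1 X48.160 Y57.338 F1836
G1 X48.846 Y46.588
G1 X38.834 Y42.614
G1 X31.961 Y50.908
G1 X37.724 Y60.008
G0 X97.776 Y44.645
M4 S510
G1 X95.339 Y52.542 F1836
G1 X89.023 Y56.521
G1 X78.828 Y56.581
G1 X64.754 Y52.722
G1 X46.800 Y44.945
G0 X105.214 Y46.624
M4 S510
G1 X103.557 Y51.722 F1836
G1 X99.220 Y54.873
G1 X93.860 Y54.873
G1 X89.523 Y51.722
G1 X87.866 Y46.624
G1 X89.523 Y41.526
G1 X93.860 Y38.375
G1 X99.220 Y38.375
G1 X103.557 Y41.526
G1 X105.214 Y46.624
G0 X33.415 Y32.338
M4 S510
G1 X49.494 Y32.338 F1836
G1 X49.494 Y21.255
G1 X33.415 Y21.255
G1 X33.415 Y32.338
M5
G0 X0.000 Y0.000

Since the viewBox matches the mm dimensions, user units are millimetres directly. The only transform is the Y-flip y_m = 71.439 − y_svg.

Shape 1 is a regular polygon drawn with `<path>`. Its stroke #000000 means score at S510, F1836. After flipping Y the toolpath is (37.724,60.008) → (48.160,57.338) → (48.846,46.588) → (38.834,42.614) → (31.961,50.908) → (37.724,60.008), returning to the start.

Shape 2 is a quadratic bezier drawn with `<path>`. Its stroke #000000 means score at S510, F1836. After flipping Y the toolpath is (97.776,44.645) → (95.339,52.542) → (89.023,56.521) → (78.828,56.581) → (64.754,52.722) → (46.800,44.945).

Shape 3 is a circle drawn with `<circle>`. Its stroke #000000 means score at S510, F1836. After flipping Y the toolpath is (105.214,46.624) → (103.557,51.722) → (99.220,54.873) → (93.860,54.873) → (89.523,51.722) → (87.866,46.624) → (89.523,41.526) → (93.860,38.375) → (99.220,38.375) → (103.557,41.526) → (105.214,46.624), returning to the start.

Shape 4 is a rectangle drawn with `<polygon>`. Its stroke #000000 means score at S510, F1836. After flipping Y the toolpath is (33.415,32.338) → (49.494,32.338) → (49.494,21.255) → (33.415,21.255) → (33.415,32.338), returning to the start.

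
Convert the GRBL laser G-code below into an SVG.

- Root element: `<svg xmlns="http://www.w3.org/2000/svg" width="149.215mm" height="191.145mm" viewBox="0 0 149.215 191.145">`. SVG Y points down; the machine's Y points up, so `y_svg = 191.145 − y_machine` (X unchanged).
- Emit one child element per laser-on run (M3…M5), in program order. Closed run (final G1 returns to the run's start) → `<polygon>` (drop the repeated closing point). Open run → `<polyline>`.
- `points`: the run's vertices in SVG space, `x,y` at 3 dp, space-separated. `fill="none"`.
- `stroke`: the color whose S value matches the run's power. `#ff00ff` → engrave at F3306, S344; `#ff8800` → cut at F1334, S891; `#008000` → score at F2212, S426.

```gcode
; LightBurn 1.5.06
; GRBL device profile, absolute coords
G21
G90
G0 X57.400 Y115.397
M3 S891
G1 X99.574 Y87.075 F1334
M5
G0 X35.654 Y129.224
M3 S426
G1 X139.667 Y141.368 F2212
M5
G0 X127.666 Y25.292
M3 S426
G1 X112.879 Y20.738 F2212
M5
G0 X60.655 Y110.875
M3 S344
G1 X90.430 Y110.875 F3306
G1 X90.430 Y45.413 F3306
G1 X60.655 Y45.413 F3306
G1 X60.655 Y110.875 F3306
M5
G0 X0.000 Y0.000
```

y_svg = 191.145 − y_m.

[1] S891→`#ff8800` (cut); open run; points: 57.400,75.748 99.574,104.070

[2] S426→`#008000` (score); open run; points: 35.654,61.921 139.667,49.777

[3] S426→`#008000` (score); open run; points: 127.666,165.853 112.879,170.407

[4] S344→`#ff00ff` (engrave); closed run; points: 60.655,80.270 90.430,80.270 90.430,145.732 60.655,145.732

<svg xmlns="http://www.w3.org/2000/svg" width="149.215mm" height="191.145mm" viewBox="0 0 149.215 191.145">
  <polyline points="57.400,75.748 99.574,104.070" fill="none" stroke="#ff8800"/>
  <polyline points="35.654,61.921 139.667,49.777" fill="none" stroke="#008000"/>
  <polyline points="127.666,165.853 112.879,170.407" fill="none" stroke="#008000"/>
  <polygon points="60.655,80.270 90.430,80.270 90.430,145.732 60.655,145.732" fill="none" stroke="#ff00ff"/>
</svg>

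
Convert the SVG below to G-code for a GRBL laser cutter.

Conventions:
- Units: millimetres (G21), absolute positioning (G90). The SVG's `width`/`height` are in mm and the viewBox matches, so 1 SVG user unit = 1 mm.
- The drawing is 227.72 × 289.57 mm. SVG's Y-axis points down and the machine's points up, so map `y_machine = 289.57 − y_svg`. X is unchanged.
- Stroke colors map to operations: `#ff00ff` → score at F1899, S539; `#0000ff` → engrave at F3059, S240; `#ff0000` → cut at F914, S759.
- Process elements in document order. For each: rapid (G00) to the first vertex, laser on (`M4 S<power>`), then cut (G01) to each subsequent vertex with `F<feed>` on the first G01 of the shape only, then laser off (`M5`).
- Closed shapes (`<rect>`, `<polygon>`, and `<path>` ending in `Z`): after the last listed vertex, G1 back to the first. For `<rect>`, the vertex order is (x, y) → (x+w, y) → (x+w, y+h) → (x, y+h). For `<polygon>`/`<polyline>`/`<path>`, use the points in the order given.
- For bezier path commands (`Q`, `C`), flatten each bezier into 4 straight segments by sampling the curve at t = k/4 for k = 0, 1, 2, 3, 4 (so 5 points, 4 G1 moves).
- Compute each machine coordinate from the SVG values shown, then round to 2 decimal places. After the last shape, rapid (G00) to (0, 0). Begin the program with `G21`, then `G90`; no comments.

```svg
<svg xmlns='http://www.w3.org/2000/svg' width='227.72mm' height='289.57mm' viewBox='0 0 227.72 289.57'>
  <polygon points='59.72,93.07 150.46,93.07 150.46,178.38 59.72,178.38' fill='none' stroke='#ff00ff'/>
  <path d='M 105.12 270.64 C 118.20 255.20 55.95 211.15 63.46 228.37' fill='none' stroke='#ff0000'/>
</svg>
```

1 u = 1 mm; y_m = 289.57 − y.

[1] `<polygon>` rectangle, #ff00ff→score S539 F1899: (59.72,196.50) → (150.46,196.50) → (150.46,111.19) → (59.72,111.19) → (59.72,196.50) (closed)

[2] `<path>` cubic bezier, #ff0000→cut S759 F914: (105.12,18.93) → (103.07,34.47) → (86.38,52.31) → (68.64,64.03) → (63.46,61.20)

G21
G90
G00 X59.72 Y196.50
M4 S539
G01 X150.46 Y196.50 F1899
G01 X150.46 Y111.19
G01 X59.72 Y111.19
G01 X59.72 Y196.50
M5
G00 X105.12 Y18.93
M4 S759
G01 X103.07 Y34.47 F914
G01 X86.38 Y52.31
G01 X68.64 Y64.03
G01 X63.46 Y61.20
M5
G00 X0.00 Y0.00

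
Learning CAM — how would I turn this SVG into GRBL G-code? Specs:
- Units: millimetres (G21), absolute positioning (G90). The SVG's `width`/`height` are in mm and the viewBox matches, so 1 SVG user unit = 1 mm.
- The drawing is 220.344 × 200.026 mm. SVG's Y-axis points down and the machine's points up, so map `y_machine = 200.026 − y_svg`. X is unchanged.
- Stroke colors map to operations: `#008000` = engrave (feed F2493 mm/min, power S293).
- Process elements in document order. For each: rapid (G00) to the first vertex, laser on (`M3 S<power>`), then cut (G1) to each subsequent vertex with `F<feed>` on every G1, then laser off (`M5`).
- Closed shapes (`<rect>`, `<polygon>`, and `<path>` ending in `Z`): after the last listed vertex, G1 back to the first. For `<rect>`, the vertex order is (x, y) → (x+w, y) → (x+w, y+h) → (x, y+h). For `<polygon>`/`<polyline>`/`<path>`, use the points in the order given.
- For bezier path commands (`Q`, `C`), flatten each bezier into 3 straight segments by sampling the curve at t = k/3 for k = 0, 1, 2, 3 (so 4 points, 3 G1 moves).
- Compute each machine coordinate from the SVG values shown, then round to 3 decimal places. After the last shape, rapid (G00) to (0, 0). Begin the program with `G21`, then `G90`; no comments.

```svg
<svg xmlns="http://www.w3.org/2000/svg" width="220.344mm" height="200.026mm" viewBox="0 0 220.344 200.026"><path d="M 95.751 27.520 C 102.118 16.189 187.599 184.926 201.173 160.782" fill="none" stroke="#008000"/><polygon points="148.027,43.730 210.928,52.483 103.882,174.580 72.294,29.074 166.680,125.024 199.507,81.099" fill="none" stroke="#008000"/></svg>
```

G21
G90
G00 X95.751 Y172.506
M3 S293
G1 X122.896 Y137.627 F2493
G1 X169.223 Y65.581 F2493
G1 X201.173 Y39.244 F2493
M5
G00 X148.027 Y156.296
M3 S293
G1 X210.928 Y147.543 F2493
G1 X103.882 Y25.446 F2493
G1 X72.294 Y170.952 F2493
G1 X166.680 Y75.002 F2493
G1 X199.507 Y118.927 F2493
G1 X148.027 Y156.296 F2493
M5
G00 X0.000 Y0.000

1 u = 1 mm; y_m = 200.026 − y.

[1] `<path>` cubic bezier, #008000→engrave S293 F2493: (95.751,172.506) → (122.896,137.627) → (169.223,65.581) → (201.173,39.244)

[2] `<polygon>` closed polygon, #008000→engrave S293 F2493: (148.027,156.296) → (210.928,147.543) → (103.882,25.446) → (72.294,170.952) → (166.680,75.002) → (199.507,118.927) → (148.027,156.296) (closed)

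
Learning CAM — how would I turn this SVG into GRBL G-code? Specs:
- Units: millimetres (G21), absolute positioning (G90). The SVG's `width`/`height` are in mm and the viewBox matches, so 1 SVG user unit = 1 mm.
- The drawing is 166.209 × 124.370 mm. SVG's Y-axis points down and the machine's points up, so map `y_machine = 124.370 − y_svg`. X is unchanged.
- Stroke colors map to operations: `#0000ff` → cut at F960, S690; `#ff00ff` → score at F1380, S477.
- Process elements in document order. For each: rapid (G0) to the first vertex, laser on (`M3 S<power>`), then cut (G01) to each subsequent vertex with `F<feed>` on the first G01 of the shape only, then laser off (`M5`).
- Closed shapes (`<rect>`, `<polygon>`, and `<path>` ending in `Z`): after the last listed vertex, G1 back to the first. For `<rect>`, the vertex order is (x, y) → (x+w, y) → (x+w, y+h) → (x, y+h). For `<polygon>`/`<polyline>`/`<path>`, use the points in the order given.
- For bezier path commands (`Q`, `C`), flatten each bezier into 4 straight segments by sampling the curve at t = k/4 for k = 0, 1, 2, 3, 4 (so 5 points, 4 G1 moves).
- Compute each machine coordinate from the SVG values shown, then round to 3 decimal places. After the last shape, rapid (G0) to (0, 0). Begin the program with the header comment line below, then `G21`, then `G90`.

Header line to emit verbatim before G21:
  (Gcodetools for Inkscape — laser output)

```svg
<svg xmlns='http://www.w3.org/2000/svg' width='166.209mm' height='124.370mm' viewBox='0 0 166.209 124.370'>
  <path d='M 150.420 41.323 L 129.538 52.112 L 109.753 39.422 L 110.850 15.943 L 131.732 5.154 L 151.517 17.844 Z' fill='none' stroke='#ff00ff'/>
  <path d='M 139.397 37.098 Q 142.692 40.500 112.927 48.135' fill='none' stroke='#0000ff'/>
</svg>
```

(Gcodetools for Inkscape — laser output)
G21
G90
G0 X150.420 Y83.047
M3 S477
G01 X129.538 Y72.258 F1380
G01 X109.753 Y84.948
G01 X110.850 Y108.427
G01 X131.732 Y119.216
G01 X151.517 Y106.526
G01 X150.420 Y83.047
M5
G0 X139.397 Y87.272
M3 S690
G01 X138.978 Y85.306 F960
G01 X134.427 Y82.812
G01 X125.743 Y79.788
G01 X112.927 Y76.235
M5
G0 X0.000 Y0.000

viewBox `0 0 166.209 124.370` with mm width/height → 1 unit = 1 mm. Flip: y_m = 124.370 − y_svg.

**Shape 1** — `<path>` regular polygon, stroke `#ff00ff` → score (S477, F1380). Machine vertices: (150.420,83.047) → (129.538,72.258) → (109.753,84.948) → (110.850,108.427) → (131.732,119.216) → (151.517,106.526) → (150.420,83.047). Closed: final G1 returns to the first vertex.

**Shape 2** — `<path>` quadratic bezier, stroke `#0000ff` → cut (S690, F960). Control points (SVG): P0=(139.397,37.098), P1=(142.692,40.500), P2=(112.927,48.135); sampled at t=k/4. Machine vertices: (139.397,87.272) → (138.978,85.306) → (134.427,82.812) → (125.743,79.788) → (112.927,76.235). Open path.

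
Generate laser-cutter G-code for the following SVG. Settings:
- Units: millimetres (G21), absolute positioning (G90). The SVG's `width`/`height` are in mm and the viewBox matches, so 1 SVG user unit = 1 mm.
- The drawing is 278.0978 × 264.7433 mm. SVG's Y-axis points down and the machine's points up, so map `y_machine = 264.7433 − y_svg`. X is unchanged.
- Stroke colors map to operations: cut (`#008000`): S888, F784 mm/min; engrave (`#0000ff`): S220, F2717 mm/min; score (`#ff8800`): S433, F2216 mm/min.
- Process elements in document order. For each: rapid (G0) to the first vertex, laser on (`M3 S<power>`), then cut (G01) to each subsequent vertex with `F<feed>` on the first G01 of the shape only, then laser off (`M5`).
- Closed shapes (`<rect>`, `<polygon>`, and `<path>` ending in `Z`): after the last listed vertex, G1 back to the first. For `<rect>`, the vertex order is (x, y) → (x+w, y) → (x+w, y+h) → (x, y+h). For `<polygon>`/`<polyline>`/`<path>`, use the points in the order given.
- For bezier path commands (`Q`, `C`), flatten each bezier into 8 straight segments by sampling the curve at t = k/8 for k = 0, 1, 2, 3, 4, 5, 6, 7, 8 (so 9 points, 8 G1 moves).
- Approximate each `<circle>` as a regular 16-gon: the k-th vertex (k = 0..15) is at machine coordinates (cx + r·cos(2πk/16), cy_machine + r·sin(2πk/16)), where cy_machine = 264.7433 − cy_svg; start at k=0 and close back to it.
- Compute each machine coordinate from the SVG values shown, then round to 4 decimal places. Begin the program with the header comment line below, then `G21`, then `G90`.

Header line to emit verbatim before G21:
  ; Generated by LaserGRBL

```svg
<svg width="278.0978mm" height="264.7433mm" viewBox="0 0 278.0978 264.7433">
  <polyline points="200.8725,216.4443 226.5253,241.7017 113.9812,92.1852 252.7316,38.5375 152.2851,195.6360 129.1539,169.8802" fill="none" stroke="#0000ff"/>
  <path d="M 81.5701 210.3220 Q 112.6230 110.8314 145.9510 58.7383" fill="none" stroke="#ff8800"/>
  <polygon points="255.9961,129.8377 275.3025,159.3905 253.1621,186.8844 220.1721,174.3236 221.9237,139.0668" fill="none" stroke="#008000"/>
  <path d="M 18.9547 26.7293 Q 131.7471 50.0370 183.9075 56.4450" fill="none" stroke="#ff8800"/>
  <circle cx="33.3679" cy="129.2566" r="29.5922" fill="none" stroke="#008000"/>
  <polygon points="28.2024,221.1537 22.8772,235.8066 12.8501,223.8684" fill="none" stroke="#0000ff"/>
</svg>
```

; Generated by LaserGRBL
G21
G90
G0 X200.8725 Y48.2990
M3 S220
G01 X226.5253 Y23.0416 F2717
G01 X113.9812 Y172.5581
G01 X252.7316 Y226.2058
G01 X152.2851 Y69.1073
G01 X129.1539 Y94.8631
M5
G0 X81.5701 Y54.4213
M3 S433
G01 X89.3689 Y78.5534 F2216
G01 X97.2387 Y101.2043
G01 X105.1797 Y122.3740
G01 X113.1918 Y142.0625
G01 X121.2749 Y160.2699
G01 X129.4292 Y176.9961
G01 X137.6545 Y192.2411
G01 X145.9510 Y206.0050
M5
G0 X255.9961 Y134.9056
M3 S888
G01 X275.3025 Y105.3528 F784
G01 X253.1621 Y77.8589
G01 X220.1721 Y90.4197
G01 X221.9237 Y125.6765
G01 X255.9961 Y134.9056
M5
G0 X18.9547 Y238.0140
M3 S433
G01 X46.2054 Y232.4511 F2216
G01 X71.5614 Y227.4164
G01 X95.0226 Y222.9097
G01 X116.5891 Y218.9312
G01 X136.2608 Y215.4808
G01 X154.0378 Y212.5585
G01 X169.9200 Y210.1644
G01 X183.9075 Y208.2983
M5
G0 X62.9601 Y135.4867
M3 S888
G01 X60.7075 Y146.8111 F784
G01 X54.2927 Y156.4115
G01 X44.6923 Y162.8263
G01 X33.3679 Y165.0789
G01 X22.0435 Y162.8263
G01 X12.4431 Y156.4115
G01 X6.0283 Y146.8111
G01 X3.7757 Y135.4867
G01 X6.0283 Y124.1623
G01 X12.4431 Y114.5619
G01 X22.0435 Y108.1471
G01 X33.3679 Y105.8945
G01 X44.6923 Y108.1471
G01 X54.2927 Y114.5619
G01 X60.7075 Y124.1623
G01 X62.9601 Y135.4867
M5
G0 X28.2024 Y43.5896
M3 S220
G01 X22.8772 Y28.9367 F2717
G01 X12.8501 Y40.8749
G01 X28.2024 Y43.5896
M5

viewBox `0 0 278.0978 264.7433` with mm width/height → 1 unit = 1 mm. Flip: y_m = 264.7433 − y_svg.

**Shape 1** — `<polyline>` open polyline, stroke `#0000ff` → engrave (S220, F2717). Machine vertices: (200.8725,48.2990) → (226.5253,23.0416) → (113.9812,172.5581) → (252.7316,226.2058) → (152.2851,69.1073) → (129.1539,94.8631). Open path.

**Shape 2** — `<path>` quadratic bezier, stroke `#ff8800` → score (S433, F2216). Control points (SVG): P0=(81.5701,210.3220), P1=(112.6230,110.8314), P2=(145.9510,58.7383); sampled at t=k/8. Machine vertices: (81.5701,54.4213) → (89.3689,78.5534) → (97.2387,101.2043) → (105.1797,122.3740) → (113.1918,142.0625) → (121.2749,160.2699) → (129.4292,176.9961) → (137.6545,192.2411) → (145.9510,206.0050). Open path.

**Shape 3** — `<polygon>` regular polygon, stroke `#008000` → cut (S888, F784). Machine vertices: (255.9961,134.9056) → (275.3025,105.3528) → (253.1621,77.8589) → (220.1721,90.4197) → (221.9237,125.6765) → (255.9961,134.9056). Closed: final G1 returns to the first vertex.

**Shape 4** — `<path>` quadratic bezier, stroke `#ff8800` → score (S433, F2216). Control points (SVG): P0=(18.9547,26.7293), P1=(131.7471,50.0370), P2=(183.9075,56.4450); sampled at t=k/8. Machine vertices: (18.9547,238.0140) → (46.2054,232.4511) → (71.5614,227.4164) → (95.0226,222.9097) → (116.5891,218.9312) → (136.2608,215.4808) → (154.0378,212.5585) → (169.9200,210.1644) → (183.9075,208.2983). Open path.

**Shape 5** — `<circle>` circle, stroke `#008000` → cut (S888, F784). Machine vertices: (62.9601,135.4867) → (60.7075,146.8111) → (54.2927,156.4115) → (44.6923,162.8263) → (33.3679,165.0789) → (22.0435,162.8263) → (12.4431,156.4115) → (6.0283,146.8111) → (3.7757,135.4867) → (6.0283,124.1623) → (12.4431,114.5619) → (22.0435,108.1471) → (33.3679,105.8945) → (44.6923,108.1471) → (54.2927,114.5619) → (60.7075,124.1623) → (62.9601,135.4867). Closed: final G1 returns to the first vertex.

**Shape 6** — `<polygon>` regular polygon, stroke `#0000ff` → engrave (S220, F2717). Machine vertices: (28.2024,43.5896) → (22.8772,28.9367) → (12.8501,40.8749) → (28.2024,43.5896). Closed: final G1 returns to the first vertex.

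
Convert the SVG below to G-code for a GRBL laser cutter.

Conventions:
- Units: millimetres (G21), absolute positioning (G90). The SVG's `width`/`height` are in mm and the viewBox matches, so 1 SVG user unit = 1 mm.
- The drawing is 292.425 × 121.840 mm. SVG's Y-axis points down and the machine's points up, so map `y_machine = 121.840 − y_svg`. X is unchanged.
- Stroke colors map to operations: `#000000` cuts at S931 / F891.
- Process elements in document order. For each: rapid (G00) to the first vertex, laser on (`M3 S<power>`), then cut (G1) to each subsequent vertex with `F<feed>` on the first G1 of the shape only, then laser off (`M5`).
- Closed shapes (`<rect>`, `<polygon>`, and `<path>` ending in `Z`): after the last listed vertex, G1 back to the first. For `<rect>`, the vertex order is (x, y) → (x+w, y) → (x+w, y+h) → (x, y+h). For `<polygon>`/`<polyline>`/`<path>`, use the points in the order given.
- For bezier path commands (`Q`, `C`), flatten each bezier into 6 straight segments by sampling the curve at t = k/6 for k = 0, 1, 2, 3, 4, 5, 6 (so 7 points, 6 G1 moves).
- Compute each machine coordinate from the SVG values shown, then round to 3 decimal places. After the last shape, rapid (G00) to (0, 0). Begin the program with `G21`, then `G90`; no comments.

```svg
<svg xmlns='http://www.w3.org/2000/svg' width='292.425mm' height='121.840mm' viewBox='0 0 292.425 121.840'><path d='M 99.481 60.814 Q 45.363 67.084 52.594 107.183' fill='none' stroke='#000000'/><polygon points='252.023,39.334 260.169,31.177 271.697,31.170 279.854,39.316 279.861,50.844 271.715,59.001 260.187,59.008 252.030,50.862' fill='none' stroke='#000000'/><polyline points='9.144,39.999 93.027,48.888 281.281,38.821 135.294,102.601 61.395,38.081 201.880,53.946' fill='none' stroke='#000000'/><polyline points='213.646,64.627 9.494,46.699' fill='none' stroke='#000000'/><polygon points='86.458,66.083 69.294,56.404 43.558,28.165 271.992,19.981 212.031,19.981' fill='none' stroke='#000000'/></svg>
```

G21
G90
G00 X99.481 Y61.026
M3 S931
G1 X83.146 Y57.996 F891
G1 X70.219 Y53.087
G1 X60.700 Y46.299
G1 X54.590 Y37.631
G1 X51.888 Y27.084
G1 X52.594 Y14.657
M5
G00 X252.023 Y82.506
M3 S931
G1 X260.169 Y90.663 F891
G1 X271.697 Y90.670
G1 X279.854 Y82.524
G1 X279.861 Y70.996
G1 X271.715 Y62.839
G1 X260.187 Y62.832
G1 X252.030 Y70.978
G1 X252.023 Y82.506
M5
G00 X9.144 Y81.841
M3 S931
G1 X93.027 Y72.952 F891
G1 X281.281 Y83.019
G1 X135.294 Y19.239
G1 X61.395 Y83.759
G1 X201.880 Y67.894
M5
G00 X213.646 Y57.213
M3 S931
G1 X9.494 Y75.141 F891
M5
G00 X86.458 Y55.757
M3 S931
G1 X69.294 Y65.436 F891
G1 X43.558 Y93.675
G1 X271.992 Y101.859
G1 X212.031 Y101.859
G1 X86.458 Y55.757
M5
G00 X0.000 Y0.000

1 u = 1 mm; y_m = 121.840 − y.

[1] `<path>` quadratic bezier, #000000→cut S931 F891: (99.481,61.026) → (83.146,57.996) → (70.219,53.087) → (60.700,46.299) → (54.590,37.631) → (51.888,27.084) → (52.594,14.657)

[2] `<polygon>` regular polygon, #000000→cut S931 F891: (252.023,82.506) → (260.169,90.663) → (271.697,90.670) → (279.854,82.524) → (279.861,70.996) → (271.715,62.839) → (260.187,62.832) → (252.030,70.978) → (252.023,82.506) (closed)

[3] `<polyline>` open polyline, #000000→cut S931 F891: (9.144,81.841) → (93.027,72.952) → (281.281,83.019) → (135.294,19.239) → (61.395,83.759) → (201.880,67.894)

[4] `<polyline>` line segment, #000000→cut S931 F891: (213.646,57.213) → (9.494,75.141)

[5] `<polygon>` closed polygon, #000000→cut S931 F891: (86.458,55.757) → (69.294,65.436) → (43.558,93.675) → (271.992,101.859) → (212.031,101.859) → (86.458,55.757) (closed)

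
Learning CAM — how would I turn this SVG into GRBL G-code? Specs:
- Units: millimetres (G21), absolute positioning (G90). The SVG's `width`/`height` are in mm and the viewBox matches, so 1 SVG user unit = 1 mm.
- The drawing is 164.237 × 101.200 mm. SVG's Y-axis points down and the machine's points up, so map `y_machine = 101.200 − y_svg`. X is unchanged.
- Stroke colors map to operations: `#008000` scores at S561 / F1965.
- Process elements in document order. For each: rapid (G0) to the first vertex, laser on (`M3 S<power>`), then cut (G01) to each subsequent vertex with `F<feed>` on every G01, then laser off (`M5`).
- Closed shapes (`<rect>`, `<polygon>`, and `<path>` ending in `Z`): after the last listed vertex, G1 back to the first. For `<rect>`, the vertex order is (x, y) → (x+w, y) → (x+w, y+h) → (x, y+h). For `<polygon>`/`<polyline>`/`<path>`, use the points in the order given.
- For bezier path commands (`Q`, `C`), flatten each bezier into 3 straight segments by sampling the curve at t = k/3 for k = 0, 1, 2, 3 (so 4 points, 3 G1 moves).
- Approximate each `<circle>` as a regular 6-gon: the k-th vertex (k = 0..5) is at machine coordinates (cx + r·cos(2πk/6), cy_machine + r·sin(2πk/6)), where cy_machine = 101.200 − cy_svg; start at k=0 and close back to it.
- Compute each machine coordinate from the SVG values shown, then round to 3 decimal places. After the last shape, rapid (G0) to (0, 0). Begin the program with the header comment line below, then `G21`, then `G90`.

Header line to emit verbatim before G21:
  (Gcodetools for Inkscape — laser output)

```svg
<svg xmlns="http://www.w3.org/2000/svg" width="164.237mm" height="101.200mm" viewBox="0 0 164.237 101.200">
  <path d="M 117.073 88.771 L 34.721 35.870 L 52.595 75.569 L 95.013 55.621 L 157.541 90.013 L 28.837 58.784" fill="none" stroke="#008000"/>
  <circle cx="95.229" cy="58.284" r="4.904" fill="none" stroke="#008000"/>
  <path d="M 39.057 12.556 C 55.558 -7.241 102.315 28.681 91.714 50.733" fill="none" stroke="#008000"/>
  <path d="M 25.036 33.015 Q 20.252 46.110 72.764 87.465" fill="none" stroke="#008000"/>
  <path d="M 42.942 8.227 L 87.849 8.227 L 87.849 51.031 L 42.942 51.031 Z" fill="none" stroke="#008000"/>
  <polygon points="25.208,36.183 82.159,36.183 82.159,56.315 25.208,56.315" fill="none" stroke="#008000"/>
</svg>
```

(Gcodetools for Inkscape — laser output)
G21
G90
G0 X117.073 Y12.429
M3 S561
G01 X34.721 Y65.330 F1965
G01 X52.595 Y25.631 F1965
G01 X95.013 Y45.579 F1965
G01 X157.541 Y11.187 F1965
G01 X28.837 Y42.416 F1965
M5
G0 X100.133 Y42.916
M3 S561
G01 X97.681 Y47.163 F1965
G01 X92.777 Y47.163 F1965
G01 X90.325 Y42.916 F1965
G01 X92.777 Y38.669 F1965
G01 X97.681 Y38.669 F1965
G01 X100.133 Y42.916 F1965
M5
G0 X39.057 Y88.644
M3 S561
G01 X62.398 Y92.445 F1965
G01 X86.441 Y74.565 F1965
G01 X91.714 Y50.467 F1965
M5
G0 X25.036 Y68.185
M3 S561
G01 X28.213 Y56.315 F1965
G01 X44.122 Y38.165 F1965
G01 X72.764 Y13.735 F1965
M5
G0 X42.942 Y92.973
M3 S561
G01 X87.849 Y92.973 F1965
G01 X87.849 Y50.169 F1965
G01 X42.942 Y50.169 F1965
G01 X42.942 Y92.973 F1965
M5
G0 X25.208 Y65.017
M3 S561
G01 X82.159 Y65.017 F1965
G01 X82.159 Y44.885 F1965
G01 X25.208 Y44.885 F1965
G01 X25.208 Y65.017 F1965
M5
G0 X0.000 Y0.000

1 u = 1 mm; y_m = 101.200 − y.

[1] `<path>` open polyline, #008000→score S561 F1965: (117.073,12.429) → (34.721,65.330) → (52.595,25.631) → (95.013,45.579) → (157.541,11.187) → (28.837,42.416)

[2] `<circle>` circle, #008000→score S561 F1965: (100.133,42.916) → (97.681,47.163) → (92.777,47.163) → (90.325,42.916) → (92.777,38.669) → (97.681,38.669) → (100.133,42.916) (closed)

[3] `<path>` cubic bezier, #008000→score S561 F1965: (39.057,88.644) → (62.398,92.445) → (86.441,74.565) → (91.714,50.467)

[4] `<path>` quadratic bezier, #008000→score S561 F1965: (25.036,68.185) → (28.213,56.315) → (44.122,38.165) → (72.764,13.735)

[5] `<path>` rectangle, #008000→score S561 F1965: (42.942,92.973) → (87.849,92.973) → (87.849,50.169) → (42.942,50.169) → (42.942,92.973) (closed)

[6] `<polygon>` rectangle, #008000→score S561 F1965: (25.208,65.017) → (82.159,65.017) → (82.159,44.885) → (25.208,44.885) → (25.208,65.017) (closed)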